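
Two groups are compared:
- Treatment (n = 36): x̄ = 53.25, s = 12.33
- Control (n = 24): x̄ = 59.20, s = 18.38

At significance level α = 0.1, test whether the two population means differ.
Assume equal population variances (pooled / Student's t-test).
Student's two-sample t-test (equal variances):
H₀: μ₁ = μ₂
H₁: μ₁ ≠ μ₂
df = n₁ + n₂ - 2 = 58
Pooled variance s_p² = [(n₁-1)s₁² + (n₂-1)s₂²] / (n₁ + n₂ - 2) = [(35)(12.33²) + (23)(18.38²)] / 58 = 225.7064
SE = √(s_p²(1/n₁ + 1/n₂)) = √(225.7064 × (1/36 + 1/24)) = 3.9590
t = (x̄₁ - x̄₂) / SE = (53.25 - 59.20) / 3.9590 = -5.95 / 3.9590 = -1.503
p-value = 0.1383

Since p-value > α = 0.1, we fail to reject H₀.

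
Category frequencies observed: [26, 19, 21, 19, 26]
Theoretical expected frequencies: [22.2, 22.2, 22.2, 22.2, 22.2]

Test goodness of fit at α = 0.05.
Chi-square goodness of fit test:
H₀: observed counts match expected distribution
H₁: observed counts differ from expected distribution
df = k - 1 = 4
χ² = Σ(O - E)²/E
   = (26 - 22.2)²/22.2 + (19 - 22.2)²/22.2 + (21 - 22.2)²/22.2 + (19 - 22.2)²/22.2 + (26 - 22.2)²/22.2
   = 0.650 + 0.461 + 0.065 + 0.461 + 0.650
   = 2.29
p-value = 0.6829

Since p-value > α = 0.05, we fail to reject H₀.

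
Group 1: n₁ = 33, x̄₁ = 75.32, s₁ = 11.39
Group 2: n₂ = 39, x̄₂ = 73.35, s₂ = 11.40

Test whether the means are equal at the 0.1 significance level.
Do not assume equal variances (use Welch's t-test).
Welch's two-sample t-test:
H₀: μ₁ = μ₂
H₁: μ₁ ≠ μ₂
s₁²/n₁ = 11.39²/33 = 3.9313,  s₂²/n₂ = 11.40²/39 = 3.3323
SE = √(s₁²/n₁ + s₂²/n₂) = √(3.9313 + 3.3323) = 2.6951
df (Welch-Satterthwaite) = (s₁²/n₁ + s₂²/n₂)² / [(s₁²/n₁)²/(n₁-1) + (s₂²/n₂)²/(n₂-1)] ≈ 68.06
t = (x̄₁ - x̄₂) / SE = (75.32 - 73.35) / 2.6951 = 1.97 / 2.6951 = 0.731
p-value = 0.4673

Since p-value > α = 0.1, we fail to reject H₀.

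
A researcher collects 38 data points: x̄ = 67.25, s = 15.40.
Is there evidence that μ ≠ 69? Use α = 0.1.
One-sample t-test:
H₀: μ = 69
H₁: μ ≠ 69
df = n - 1 = 37
t = (x̄ - μ₀) / (s/√n) = (67.25 - 69) / (15.40/√38) = -0.701
p-value = 0.4880

Since p-value > α = 0.1, we fail to reject H₀.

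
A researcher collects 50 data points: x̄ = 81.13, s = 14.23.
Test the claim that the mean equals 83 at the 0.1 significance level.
One-sample t-test:
H₀: μ = 83
H₁: μ ≠ 83
df = n - 1 = 49
t = (x̄ - μ₀) / (s/√n) = (81.13 - 83) / (14.23/√50) = -0.929
p-value = 0.3573

Since p-value > α = 0.1, we fail to reject H₀.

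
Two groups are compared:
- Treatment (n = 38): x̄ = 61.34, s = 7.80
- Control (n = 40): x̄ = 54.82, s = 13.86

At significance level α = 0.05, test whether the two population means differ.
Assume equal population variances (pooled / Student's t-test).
Student's two-sample t-test (equal variances):
H₀: μ₁ = μ₂
H₁: μ₁ ≠ μ₂
df = n₁ + n₂ - 2 = 76
Pooled variance s_p² = [(n₁-1)s₁² + (n₂-1)s₂²] / (n₁ + n₂ - 2) = [(37)(7.80²) + (39)(13.86²)] / 76 = 128.1969
SE = √(s_p²(1/n₁ + 1/n₂)) = √(128.1969 × (1/38 + 1/40)) = 2.5649
t = (x̄₁ - x̄₂) / SE = (61.34 - 54.82) / 2.5649 = 6.52 / 2.5649 = 2.542
p-value = 0.0131

Since p-value < α = 0.05, we reject H₀.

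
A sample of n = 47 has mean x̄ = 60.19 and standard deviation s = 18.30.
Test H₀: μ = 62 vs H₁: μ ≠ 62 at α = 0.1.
One-sample t-test:
H₀: μ = 62
H₁: μ ≠ 62
df = n - 1 = 46
t = (x̄ - μ₀) / (s/√n) = (60.19 - 62) / (18.30/√47) = -0.678
p-value = 0.5011

Since p-value > α = 0.1, we fail to reject H₀.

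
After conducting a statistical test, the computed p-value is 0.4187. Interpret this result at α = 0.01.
Since p = 0.4187 > α = 0.01, fail to reject H₀.
There is insufficient evidence to reject the null hypothesis; the result is not statistically significant at the 0.01 level.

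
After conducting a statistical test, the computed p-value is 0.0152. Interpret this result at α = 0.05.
Since p = 0.0152 < α = 0.05, reject H₀.
There is sufficient evidence to reject the null hypothesis; the result is statistically significant at the 0.05 level.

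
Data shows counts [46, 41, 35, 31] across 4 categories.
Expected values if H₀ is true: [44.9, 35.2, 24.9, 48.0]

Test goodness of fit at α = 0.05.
Chi-square goodness of fit test:
H₀: observed counts match expected distribution
H₁: observed counts differ from expected distribution
df = k - 1 = 3
χ² = Σ(O - E)²/E
   = (46 - 44.9)²/44.9 + (41 - 35.2)²/35.2 + (35 - 24.9)²/24.9 + (31 - 48.0)²/48.0
   = 0.027 + 0.956 + 4.097 + 6.021
   = 11.10
p-value = 0.0112

Since p-value < α = 0.05, we reject H₀.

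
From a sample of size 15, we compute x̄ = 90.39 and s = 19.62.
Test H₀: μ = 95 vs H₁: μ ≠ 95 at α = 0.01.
One-sample t-test:
H₀: μ = 95
H₁: μ ≠ 95
df = n - 1 = 14
t = (x̄ - μ₀) / (s/√n) = (90.39 - 95) / (19.62/√15) = -0.910
p-value = 0.3782

Since p-value > α = 0.01, we fail to reject H₀.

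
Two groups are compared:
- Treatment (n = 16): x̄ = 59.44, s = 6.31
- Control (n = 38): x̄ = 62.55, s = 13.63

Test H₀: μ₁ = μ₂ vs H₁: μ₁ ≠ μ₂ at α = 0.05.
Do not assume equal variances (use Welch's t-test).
Welch's two-sample t-test:
H₀: μ₁ = μ₂
H₁: μ₁ ≠ μ₂
s₁²/n₁ = 6.31²/16 = 2.4885,  s₂²/n₂ = 13.63²/38 = 4.8889
SE = √(s₁²/n₁ + s₂²/n₂) = √(2.4885 + 4.8889) = 2.7161
df (Welch-Satterthwaite) = (s₁²/n₁ + s₂²/n₂)² / [(s₁²/n₁)²/(n₁-1) + (s₂²/n₂)²/(n₂-1)] ≈ 51.40
t = (x̄₁ - x̄₂) / SE = (59.44 - 62.55) / 2.7161 = -3.11 / 2.7161 = -1.145
p-value = 0.2575

Since p-value > α = 0.05, we fail to reject H₀.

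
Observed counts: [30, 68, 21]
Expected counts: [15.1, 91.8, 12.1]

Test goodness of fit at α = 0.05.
Chi-square goodness of fit test:
H₀: observed counts match expected distribution
H₁: observed counts differ from expected distribution
df = k - 1 = 2
χ² = Σ(O - E)²/E
   = (30 - 15.1)²/15.1 + (68 - 91.8)²/91.8 + (21 - 12.1)²/12.1
   = 14.703 + 6.170 + 6.546
   = 27.42
p-value < 0.0001

Since p-value < α = 0.05, we reject H₀.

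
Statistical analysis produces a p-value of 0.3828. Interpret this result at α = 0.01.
Since p = 0.3828 > α = 0.01, fail to reject H₀.
There is insufficient evidence to reject the null hypothesis; the result is not statistically significant at the 0.01 level.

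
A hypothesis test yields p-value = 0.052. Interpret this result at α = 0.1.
Since p = 0.052 < α = 0.1, reject H₀.
There is sufficient evidence to reject the null hypothesis; the result is statistically significant at the 0.1 level.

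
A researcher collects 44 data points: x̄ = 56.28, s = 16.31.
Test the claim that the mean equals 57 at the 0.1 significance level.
One-sample t-test:
H₀: μ = 57
H₁: μ ≠ 57
df = n - 1 = 43
t = (x̄ - μ₀) / (s/√n) = (56.28 - 57) / (16.31/√44) = -0.293
p-value = 0.7711

Since p-value > α = 0.1, we fail to reject H₀.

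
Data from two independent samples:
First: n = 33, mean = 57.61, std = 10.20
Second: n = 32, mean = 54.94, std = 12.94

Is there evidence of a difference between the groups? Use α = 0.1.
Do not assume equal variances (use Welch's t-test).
Welch's two-sample t-test:
H₀: μ₁ = μ₂
H₁: μ₁ ≠ μ₂
s₁²/n₁ = 10.20²/33 = 3.1527,  s₂²/n₂ = 12.94²/32 = 5.2326
SE = √(s₁²/n₁ + s₂²/n₂) = √(3.1527 + 5.2326) = 2.8957
df (Welch-Satterthwaite) = (s₁²/n₁ + s₂²/n₂)² / [(s₁²/n₁)²/(n₁-1) + (s₂²/n₂)²/(n₂-1)] ≈ 58.90
t = (x̄₁ - x̄₂) / SE = (57.61 - 54.94) / 2.8957 = 2.67 / 2.8957 = 0.922
p-value = 0.3603

Since p-value > α = 0.1, we fail to reject H₀.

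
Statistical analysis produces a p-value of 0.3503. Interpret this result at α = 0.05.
Since p = 0.3503 > α = 0.05, fail to reject H₀.
There is insufficient evidence to reject the null hypothesis; the result is not statistically significant at the 0.05 level.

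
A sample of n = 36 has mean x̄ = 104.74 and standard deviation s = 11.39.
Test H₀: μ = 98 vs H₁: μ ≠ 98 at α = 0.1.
One-sample t-test:
H₀: μ = 98
H₁: μ ≠ 98
df = n - 1 = 35
t = (x̄ - μ₀) / (s/√n) = (104.74 - 98) / (11.39/√36) = 3.550
p-value = 0.0011

Since p-value < α = 0.1, we reject H₀.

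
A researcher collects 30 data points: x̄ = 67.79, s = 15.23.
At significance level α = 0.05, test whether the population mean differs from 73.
One-sample t-test:
H₀: μ = 73
H₁: μ ≠ 73
df = n - 1 = 29
t = (x̄ - μ₀) / (s/√n) = (67.79 - 73) / (15.23/√30) = -1.874
p-value = 0.0711

Since p-value > α = 0.05, we fail to reject H₀.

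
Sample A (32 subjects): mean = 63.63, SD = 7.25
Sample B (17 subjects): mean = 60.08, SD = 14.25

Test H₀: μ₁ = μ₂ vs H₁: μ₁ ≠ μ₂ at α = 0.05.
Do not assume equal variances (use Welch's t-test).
Welch's two-sample t-test:
H₀: μ₁ = μ₂
H₁: μ₁ ≠ μ₂
s₁²/n₁ = 7.25²/32 = 1.6426,  s₂²/n₂ = 14.25²/17 = 11.9449
SE = √(s₁²/n₁ + s₂²/n₂) = √(1.6426 + 11.9449) = 3.6861
df (Welch-Satterthwaite) = (s₁²/n₁ + s₂²/n₂)² / [(s₁²/n₁)²/(n₁-1) + (s₂²/n₂)²/(n₂-1)] ≈ 20.50
t = (x̄₁ - x̄₂) / SE = (63.63 - 60.08) / 3.6861 = 3.55 / 3.6861 = 0.963
p-value = 0.3467

Since p-value > α = 0.05, we fail to reject H₀.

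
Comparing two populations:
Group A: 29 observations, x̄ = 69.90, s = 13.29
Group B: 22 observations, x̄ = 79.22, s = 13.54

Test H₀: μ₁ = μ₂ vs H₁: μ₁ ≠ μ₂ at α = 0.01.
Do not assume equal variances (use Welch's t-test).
Welch's two-sample t-test:
H₀: μ₁ = μ₂
H₁: μ₁ ≠ μ₂
s₁²/n₁ = 13.29²/29 = 6.0905,  s₂²/n₂ = 13.54²/22 = 8.3333
SE = √(s₁²/n₁ + s₂²/n₂) = √(6.0905 + 8.3333) = 3.7979
df (Welch-Satterthwaite) = (s₁²/n₁ + s₂²/n₂)² / [(s₁²/n₁)²/(n₁-1) + (s₂²/n₂)²/(n₂-1)] ≈ 44.92
t = (x̄₁ - x̄₂) / SE = (69.90 - 79.22) / 3.7979 = -9.32 / 3.7979 = -2.454
p-value = 0.0181

Since p-value > α = 0.01, we fail to reject H₀.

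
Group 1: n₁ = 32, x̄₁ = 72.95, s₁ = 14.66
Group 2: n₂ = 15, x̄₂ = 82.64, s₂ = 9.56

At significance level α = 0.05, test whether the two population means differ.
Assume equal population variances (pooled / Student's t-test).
Student's two-sample t-test (equal variances):
H₀: μ₁ = μ₂
H₁: μ₁ ≠ μ₂
df = n₁ + n₂ - 2 = 45
Pooled variance s_p² = [(n₁-1)s₁² + (n₂-1)s₂²] / (n₁ + n₂ - 2) = [(31)(14.66²) + (14)(9.56²)] / 45 = 176.4865
SE = √(s_p²(1/n₁ + 1/n₂)) = √(176.4865 × (1/32 + 1/15)) = 4.1570
t = (x̄₁ - x̄₂) / SE = (72.95 - 82.64) / 4.1570 = -9.69 / 4.1570 = -2.331
p-value = 0.0243

Since p-value < α = 0.05, we reject H₀.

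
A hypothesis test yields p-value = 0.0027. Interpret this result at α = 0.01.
Since p = 0.0027 < α = 0.01, reject H₀.
There is sufficient evidence to reject the null hypothesis; the result is statistically significant at the 0.01 level.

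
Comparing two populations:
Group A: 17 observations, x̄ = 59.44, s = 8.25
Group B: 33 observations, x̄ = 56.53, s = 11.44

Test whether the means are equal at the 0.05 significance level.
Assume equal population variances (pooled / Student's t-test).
Student's two-sample t-test (equal variances):
H₀: μ₁ = μ₂
H₁: μ₁ ≠ μ₂
df = n₁ + n₂ - 2 = 48
Pooled variance s_p² = [(n₁-1)s₁² + (n₂-1)s₂²] / (n₁ + n₂ - 2) = [(16)(8.25²) + (32)(11.44²)] / 48 = 109.9366
SE = √(s_p²(1/n₁ + 1/n₂)) = √(109.9366 × (1/17 + 1/33)) = 3.1302
t = (x̄₁ - x̄₂) / SE = (59.44 - 56.53) / 3.1302 = 2.91 / 3.1302 = 0.930
p-value = 0.3572

Since p-value > α = 0.05, we fail to reject H₀.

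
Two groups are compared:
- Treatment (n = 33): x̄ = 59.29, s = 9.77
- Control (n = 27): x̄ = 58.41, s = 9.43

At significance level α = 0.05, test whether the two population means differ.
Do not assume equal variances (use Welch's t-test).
Welch's two-sample t-test:
H₀: μ₁ = μ₂
H₁: μ₁ ≠ μ₂
s₁²/n₁ = 9.77²/33 = 2.8925,  s₂²/n₂ = 9.43²/27 = 3.2935
SE = √(s₁²/n₁ + s₂²/n₂) = √(2.8925 + 3.2935) = 2.4872
df (Welch-Satterthwaite) = (s₁²/n₁ + s₂²/n₂)² / [(s₁²/n₁)²/(n₁-1) + (s₂²/n₂)²/(n₂-1)] ≈ 56.39
t = (x̄₁ - x̄₂) / SE = (59.29 - 58.41) / 2.4872 = 0.88 / 2.4872 = 0.354
p-value = 0.7248

Since p-value > α = 0.05, we fail to reject H₀.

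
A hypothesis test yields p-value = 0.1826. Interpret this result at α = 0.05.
Since p = 0.1826 > α = 0.05, fail to reject H₀.
There is insufficient evidence to reject the null hypothesis; the result is not statistically significant at the 0.05 level.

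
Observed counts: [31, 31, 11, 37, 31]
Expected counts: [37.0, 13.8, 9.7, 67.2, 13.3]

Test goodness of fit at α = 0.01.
Chi-square goodness of fit test:
H₀: observed counts match expected distribution
H₁: observed counts differ from expected distribution
df = k - 1 = 4
χ² = Σ(O - E)²/E
   = (31 - 37.0)²/37.0 + (31 - 13.8)²/13.8 + (11 - 9.7)²/9.7 + (37 - 67.2)²/67.2 + (31 - 13.3)²/13.3
   = 0.973 + 21.438 + 0.174 + 13.572 + 23.556
   = 59.71
p-value < 0.0001

Since p-value < α = 0.01, we reject H₀.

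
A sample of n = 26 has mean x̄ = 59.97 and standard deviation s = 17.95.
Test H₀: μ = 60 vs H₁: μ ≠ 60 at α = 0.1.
One-sample t-test:
H₀: μ = 60
H₁: μ ≠ 60
df = n - 1 = 25
t = (x̄ - μ₀) / (s/√n) = (59.97 - 60) / (17.95/√26) = -0.009
p-value = 0.9933

Since p-value > α = 0.1, we fail to reject H₀.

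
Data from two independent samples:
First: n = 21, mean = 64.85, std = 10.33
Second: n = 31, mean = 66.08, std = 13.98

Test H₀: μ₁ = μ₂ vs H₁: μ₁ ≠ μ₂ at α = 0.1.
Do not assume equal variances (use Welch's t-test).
Welch's two-sample t-test:
H₀: μ₁ = μ₂
H₁: μ₁ ≠ μ₂
s₁²/n₁ = 10.33²/21 = 5.0814,  s₂²/n₂ = 13.98²/31 = 6.3045
SE = √(s₁²/n₁ + s₂²/n₂) = √(5.0814 + 6.3045) = 3.3743
df (Welch-Satterthwaite) = (s₁²/n₁ + s₂²/n₂)² / [(s₁²/n₁)²/(n₁-1) + (s₂²/n₂)²/(n₂-1)] ≈ 49.56
t = (x̄₁ - x̄₂) / SE = (64.85 - 66.08) / 3.3743 = -1.23 / 3.3743 = -0.365
p-value = 0.7170

Since p-value > α = 0.1, we fail to reject H₀.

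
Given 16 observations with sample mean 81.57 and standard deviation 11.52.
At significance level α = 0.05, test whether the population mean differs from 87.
One-sample t-test:
H₀: μ = 87
H₁: μ ≠ 87
df = n - 1 = 15
t = (x̄ - μ₀) / (s/√n) = (81.57 - 87) / (11.52/√16) = -1.885
p-value = 0.0789

Since p-value > α = 0.05, we fail to reject H₀.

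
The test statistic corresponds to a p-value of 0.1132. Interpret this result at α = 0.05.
Since p = 0.1132 > α = 0.05, fail to reject H₀.
There is insufficient evidence to reject the null hypothesis; the result is not statistically significant at the 0.05 level.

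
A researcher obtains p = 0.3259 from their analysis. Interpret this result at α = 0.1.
Since p = 0.3259 > α = 0.1, fail to reject H₀.
There is insufficient evidence to reject the null hypothesis; the result is not statistically significant at the 0.1 level.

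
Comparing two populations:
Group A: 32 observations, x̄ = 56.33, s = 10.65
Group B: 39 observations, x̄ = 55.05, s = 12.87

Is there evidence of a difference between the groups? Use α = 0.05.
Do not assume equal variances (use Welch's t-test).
Welch's two-sample t-test:
H₀: μ₁ = μ₂
H₁: μ₁ ≠ μ₂
s₁²/n₁ = 10.65²/32 = 3.5445,  s₂²/n₂ = 12.87²/39 = 4.2471
SE = √(s₁²/n₁ + s₂²/n₂) = √(3.5445 + 4.2471) = 2.7913
df (Welch-Satterthwaite) = (s₁²/n₁ + s₂²/n₂)² / [(s₁²/n₁)²/(n₁-1) + (s₂²/n₂)²/(n₂-1)] ≈ 68.99
t = (x̄₁ - x̄₂) / SE = (56.33 - 55.05) / 2.7913 = 1.28 / 2.7913 = 0.459
p-value = 0.6480

Since p-value > α = 0.05, we fail to reject H₀.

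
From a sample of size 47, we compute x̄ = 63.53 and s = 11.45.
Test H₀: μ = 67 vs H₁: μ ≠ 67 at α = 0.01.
One-sample t-test:
H₀: μ = 67
H₁: μ ≠ 67
df = n - 1 = 46
t = (x̄ - μ₀) / (s/√n) = (63.53 - 67) / (11.45/√47) = -2.078
p-value = 0.0434

Since p-value > α = 0.01, we fail to reject H₀.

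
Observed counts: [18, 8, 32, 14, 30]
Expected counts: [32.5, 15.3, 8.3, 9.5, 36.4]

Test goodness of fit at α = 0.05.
Chi-square goodness of fit test:
H₀: observed counts match expected distribution
H₁: observed counts differ from expected distribution
df = k - 1 = 4
χ² = Σ(O - E)²/E
   = (18 - 32.5)²/32.5 + (8 - 15.3)²/15.3 + (32 - 8.3)²/8.3 + (14 - 9.5)²/9.5 + (30 - 36.4)²/36.4
   = 6.469 + 3.483 + 67.673 + 2.132 + 1.125
   = 80.88
p-value < 0.0001

Since p-value < α = 0.05, we reject H₀.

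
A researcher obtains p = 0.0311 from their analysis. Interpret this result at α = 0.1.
Since p = 0.0311 < α = 0.1, reject H₀.
There is sufficient evidence to reject the null hypothesis; the result is statistically significant at the 0.1 level.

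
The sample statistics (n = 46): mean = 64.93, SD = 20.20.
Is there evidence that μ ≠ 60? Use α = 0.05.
One-sample t-test:
H₀: μ = 60
H₁: μ ≠ 60
df = n - 1 = 45
t = (x̄ - μ₀) / (s/√n) = (64.93 - 60) / (20.20/√46) = 1.655
p-value = 0.1048

Since p-value > α = 0.05, we fail to reject H₀.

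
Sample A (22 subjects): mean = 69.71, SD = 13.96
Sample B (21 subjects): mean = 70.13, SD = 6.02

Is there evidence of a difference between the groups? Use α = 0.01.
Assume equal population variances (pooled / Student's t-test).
Student's two-sample t-test (equal variances):
H₀: μ₁ = μ₂
H₁: μ₁ ≠ μ₂
df = n₁ + n₂ - 2 = 41
Pooled variance s_p² = [(n₁-1)s₁² + (n₂-1)s₂²] / (n₁ + n₂ - 2) = [(21)(13.96²) + (20)(6.02²)] / 41 = 117.4956
SE = √(s_p²(1/n₁ + 1/n₂)) = √(117.4956 × (1/22 + 1/21)) = 3.3069
t = (x̄₁ - x̄₂) / SE = (69.71 - 70.13) / 3.3069 = -0.42 / 3.3069 = -0.127
p-value = 0.8996

Since p-value > α = 0.01, we fail to reject H₀.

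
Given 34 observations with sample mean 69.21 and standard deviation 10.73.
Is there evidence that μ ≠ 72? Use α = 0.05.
One-sample t-test:
H₀: μ = 72
H₁: μ ≠ 72
df = n - 1 = 33
t = (x̄ - μ₀) / (s/√n) = (69.21 - 72) / (10.73/√34) = -1.516
p-value = 0.1390

Since p-value > α = 0.05, we fail to reject H₀.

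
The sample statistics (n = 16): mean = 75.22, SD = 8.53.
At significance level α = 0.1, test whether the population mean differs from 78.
One-sample t-test:
H₀: μ = 78
H₁: μ ≠ 78
df = n - 1 = 15
t = (x̄ - μ₀) / (s/√n) = (75.22 - 78) / (8.53/√16) = -1.304
p-value = 0.2120

Since p-value > α = 0.1, we fail to reject H₀.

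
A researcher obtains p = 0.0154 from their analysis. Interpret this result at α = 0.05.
Since p = 0.0154 < α = 0.05, reject H₀.
There is sufficient evidence to reject the null hypothesis; the result is statistically significant at the 0.05 level.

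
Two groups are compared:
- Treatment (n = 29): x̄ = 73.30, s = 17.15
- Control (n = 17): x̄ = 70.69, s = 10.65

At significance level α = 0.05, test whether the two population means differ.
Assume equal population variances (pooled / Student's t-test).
Student's two-sample t-test (equal variances):
H₀: μ₁ = μ₂
H₁: μ₁ ≠ μ₂
df = n₁ + n₂ - 2 = 44
Pooled variance s_p² = [(n₁-1)s₁² + (n₂-1)s₂²] / (n₁ + n₂ - 2) = [(28)(17.15²) + (16)(10.65²)] / 44 = 228.4134
SE = √(s_p²(1/n₁ + 1/n₂)) = √(228.4134 × (1/29 + 1/17)) = 4.6165
t = (x̄₁ - x̄₂) / SE = (73.30 - 70.69) / 4.6165 = 2.61 / 4.6165 = 0.565
p-value = 0.5747

Since p-value > α = 0.05, we fail to reject H₀.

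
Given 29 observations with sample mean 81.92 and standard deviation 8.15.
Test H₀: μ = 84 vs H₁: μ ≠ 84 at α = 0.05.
One-sample t-test:
H₀: μ = 84
H₁: μ ≠ 84
df = n - 1 = 28
t = (x̄ - μ₀) / (s/√n) = (81.92 - 84) / (8.15/√29) = -1.374
p-value = 0.1802

Since p-value > α = 0.05, we fail to reject H₀.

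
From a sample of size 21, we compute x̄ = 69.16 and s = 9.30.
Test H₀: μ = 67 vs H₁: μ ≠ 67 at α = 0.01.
One-sample t-test:
H₀: μ = 67
H₁: μ ≠ 67
df = n - 1 = 20
t = (x̄ - μ₀) / (s/√n) = (69.16 - 67) / (9.30/√21) = 1.064
p-value = 0.2999

Since p-value > α = 0.01, we fail to reject H₀.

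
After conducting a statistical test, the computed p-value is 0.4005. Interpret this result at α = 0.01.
Since p = 0.4005 > α = 0.01, fail to reject H₀.
There is insufficient evidence to reject the null hypothesis; the result is not statistically significant at the 0.01 level.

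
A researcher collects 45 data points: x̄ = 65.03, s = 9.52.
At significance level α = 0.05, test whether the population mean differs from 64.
One-sample t-test:
H₀: μ = 64
H₁: μ ≠ 64
df = n - 1 = 44
t = (x̄ - μ₀) / (s/√n) = (65.03 - 64) / (9.52/√45) = 0.726
p-value = 0.4718

Since p-value > α = 0.05, we fail to reject H₀.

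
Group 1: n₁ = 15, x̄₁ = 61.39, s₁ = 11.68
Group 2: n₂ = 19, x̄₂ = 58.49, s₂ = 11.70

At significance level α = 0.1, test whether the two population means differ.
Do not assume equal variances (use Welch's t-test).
Welch's two-sample t-test:
H₀: μ₁ = μ₂
H₁: μ₁ ≠ μ₂
s₁²/n₁ = 11.68²/15 = 9.0948,  s₂²/n₂ = 11.70²/19 = 7.2047
SE = √(s₁²/n₁ + s₂²/n₂) = √(9.0948 + 7.2047) = 4.0373
df (Welch-Satterthwaite) = (s₁²/n₁ + s₂²/n₂)² / [(s₁²/n₁)²/(n₁-1) + (s₂²/n₂)²/(n₂-1)] ≈ 30.22
t = (x̄₁ - x̄₂) / SE = (61.39 - 58.49) / 4.0373 = 2.90 / 4.0373 = 0.718
p-value = 0.4781

Since p-value > α = 0.1, we fail to reject H₀.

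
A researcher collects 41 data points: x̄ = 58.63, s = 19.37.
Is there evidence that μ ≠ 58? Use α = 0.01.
One-sample t-test:
H₀: μ = 58
H₁: μ ≠ 58
df = n - 1 = 40
t = (x̄ - μ₀) / (s/√n) = (58.63 - 58) / (19.37/√41) = 0.208
p-value = 0.8361

Since p-value > α = 0.01, we fail to reject H₀.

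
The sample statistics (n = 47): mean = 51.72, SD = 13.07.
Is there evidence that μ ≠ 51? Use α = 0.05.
One-sample t-test:
H₀: μ = 51
H₁: μ ≠ 51
df = n - 1 = 46
t = (x̄ - μ₀) / (s/√n) = (51.72 - 51) / (13.07/√47) = 0.378
p-value = 0.7074

Since p-value > α = 0.05, we fail to reject H₀.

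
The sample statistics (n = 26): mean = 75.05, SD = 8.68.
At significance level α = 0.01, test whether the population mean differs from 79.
One-sample t-test:
H₀: μ = 79
H₁: μ ≠ 79
df = n - 1 = 25
t = (x̄ - μ₀) / (s/√n) = (75.05 - 79) / (8.68/√26) = -2.320
p-value = 0.0288

Since p-value > α = 0.01, we fail to reject H₀.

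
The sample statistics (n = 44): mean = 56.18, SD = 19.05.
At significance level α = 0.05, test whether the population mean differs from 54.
One-sample t-test:
H₀: μ = 54
H₁: μ ≠ 54
df = n - 1 = 43
t = (x̄ - μ₀) / (s/√n) = (56.18 - 54) / (19.05/√44) = 0.759
p-value = 0.4519

Since p-value > α = 0.05, we fail to reject H₀.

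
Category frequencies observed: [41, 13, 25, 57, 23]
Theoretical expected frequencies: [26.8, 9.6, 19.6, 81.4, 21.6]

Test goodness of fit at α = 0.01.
Chi-square goodness of fit test:
H₀: observed counts match expected distribution
H₁: observed counts differ from expected distribution
df = k - 1 = 4
χ² = Σ(O - E)²/E
   = (41 - 26.8)²/26.8 + (13 - 9.6)²/9.6 + (25 - 19.6)²/19.6 + (57 - 81.4)²/81.4 + (23 - 21.6)²/21.6
   = 7.524 + 1.204 + 1.488 + 7.314 + 0.091
   = 17.62
p-value = 0.0015

Since p-value < α = 0.01, we reject H₀.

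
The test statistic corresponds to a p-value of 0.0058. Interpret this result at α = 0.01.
Since p = 0.0058 < α = 0.01, reject H₀.
There is sufficient evidence to reject the null hypothesis; the result is statistically significant at the 0.01 level.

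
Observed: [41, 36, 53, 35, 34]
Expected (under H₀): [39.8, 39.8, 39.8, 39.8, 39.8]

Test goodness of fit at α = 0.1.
Chi-square goodness of fit test:
H₀: observed counts match expected distribution
H₁: observed counts differ from expected distribution
df = k - 1 = 4
χ² = Σ(O - E)²/E
   = (41 - 39.8)²/39.8 + (36 - 39.8)²/39.8 + (53 - 39.8)²/39.8 + (35 - 39.8)²/39.8 + (34 - 39.8)²/39.8
   = 0.036 + 0.363 + 4.378 + 0.579 + 0.845
   = 6.20
p-value = 0.1846

Since p-value > α = 0.1, we fail to reject H₀.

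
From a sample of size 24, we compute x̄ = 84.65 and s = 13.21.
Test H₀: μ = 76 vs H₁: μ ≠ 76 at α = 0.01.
One-sample t-test:
H₀: μ = 76
H₁: μ ≠ 76
df = n - 1 = 23
t = (x̄ - μ₀) / (s/√n) = (84.65 - 76) / (13.21/√24) = 3.208
p-value = 0.0039

Since p-value < α = 0.01, we reject H₀.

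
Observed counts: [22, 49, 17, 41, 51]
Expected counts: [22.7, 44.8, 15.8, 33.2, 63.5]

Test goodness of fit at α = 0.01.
Chi-square goodness of fit test:
H₀: observed counts match expected distribution
H₁: observed counts differ from expected distribution
df = k - 1 = 4
χ² = Σ(O - E)²/E
   = (22 - 22.7)²/22.7 + (49 - 44.8)²/44.8 + (17 - 15.8)²/15.8 + (41 - 33.2)²/33.2 + (51 - 63.5)²/63.5
   = 0.022 + 0.394 + 0.091 + 1.833 + 2.461
   = 4.80
p-value = 0.3085

Since p-value > α = 0.01, we fail to reject H₀.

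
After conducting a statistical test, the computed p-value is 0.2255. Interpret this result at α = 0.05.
Since p = 0.2255 > α = 0.05, fail to reject H₀.
There is insufficient evidence to reject the null hypothesis; the result is not statistically significant at the 0.05 level.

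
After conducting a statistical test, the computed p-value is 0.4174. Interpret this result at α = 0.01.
Since p = 0.4174 > α = 0.01, fail to reject H₀.
There is insufficient evidence to reject the null hypothesis; the result is not statistically significant at the 0.01 level.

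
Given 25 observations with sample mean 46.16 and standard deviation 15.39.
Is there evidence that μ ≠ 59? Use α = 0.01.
One-sample t-test:
H₀: μ = 59
H₁: μ ≠ 59
df = n - 1 = 24
t = (x̄ - μ₀) / (s/√n) = (46.16 - 59) / (15.39/√25) = -4.172
p-value = 0.0003

Since p-value < α = 0.01, we reject H₀.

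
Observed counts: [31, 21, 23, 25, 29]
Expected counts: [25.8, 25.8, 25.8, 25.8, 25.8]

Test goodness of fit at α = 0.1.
Chi-square goodness of fit test:
H₀: observed counts match expected distribution
H₁: observed counts differ from expected distribution
df = k - 1 = 4
χ² = Σ(O - E)²/E
   = (31 - 25.8)²/25.8 + (21 - 25.8)²/25.8 + (23 - 25.8)²/25.8 + (25 - 25.8)²/25.8 + (29 - 25.8)²/25.8
   = 1.048 + 0.893 + 0.304 + 0.025 + 0.397
   = 2.67
p-value = 0.6151

Since p-value > α = 0.1, we fail to reject H₀.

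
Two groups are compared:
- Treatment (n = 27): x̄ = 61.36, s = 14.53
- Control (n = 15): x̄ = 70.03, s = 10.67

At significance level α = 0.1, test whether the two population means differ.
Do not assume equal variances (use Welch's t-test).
Welch's two-sample t-test:
H₀: μ₁ = μ₂
H₁: μ₁ ≠ μ₂
s₁²/n₁ = 14.53²/27 = 7.8193,  s₂²/n₂ = 10.67²/15 = 7.5899
SE = √(s₁²/n₁ + s₂²/n₂) = √(7.8193 + 7.5899) = 3.9255
df (Welch-Satterthwaite) = (s₁²/n₁ + s₂²/n₂)² / [(s₁²/n₁)²/(n₁-1) + (s₂²/n₂)²/(n₂-1)] ≈ 36.72
t = (x̄₁ - x̄₂) / SE = (61.36 - 70.03) / 3.9255 = -8.67 / 3.9255 = -2.209
p-value = 0.0335

Since p-value < α = 0.1, we reject H₀.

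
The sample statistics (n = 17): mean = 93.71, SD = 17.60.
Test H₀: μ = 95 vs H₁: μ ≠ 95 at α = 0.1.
One-sample t-test:
H₀: μ = 95
H₁: μ ≠ 95
df = n - 1 = 16
t = (x̄ - μ₀) / (s/√n) = (93.71 - 95) / (17.60/√17) = -0.302
p-value = 0.7664

Since p-value > α = 0.1, we fail to reject H₀.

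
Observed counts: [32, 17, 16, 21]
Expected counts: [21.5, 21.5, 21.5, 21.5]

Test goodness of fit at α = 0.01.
Chi-square goodness of fit test:
H₀: observed counts match expected distribution
H₁: observed counts differ from expected distribution
df = k - 1 = 3
χ² = Σ(O - E)²/E
   = (32 - 21.5)²/21.5 + (17 - 21.5)²/21.5 + (16 - 21.5)²/21.5 + (21 - 21.5)²/21.5
   = 5.128 + 0.942 + 1.407 + 0.012
   = 7.49
p-value = 0.0579

Since p-value > α = 0.01, we fail to reject H₀.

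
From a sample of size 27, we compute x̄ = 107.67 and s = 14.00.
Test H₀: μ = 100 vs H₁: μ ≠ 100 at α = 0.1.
One-sample t-test:
H₀: μ = 100
H₁: μ ≠ 100
df = n - 1 = 26
t = (x̄ - μ₀) / (s/√n) = (107.67 - 100) / (14.00/√27) = 2.847
p-value = 0.0085

Since p-value < α = 0.1, we reject H₀.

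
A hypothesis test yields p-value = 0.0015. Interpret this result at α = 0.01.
Since p = 0.0015 < α = 0.01, reject H₀.
There is sufficient evidence to reject the null hypothesis; the result is statistically significant at the 0.01 level.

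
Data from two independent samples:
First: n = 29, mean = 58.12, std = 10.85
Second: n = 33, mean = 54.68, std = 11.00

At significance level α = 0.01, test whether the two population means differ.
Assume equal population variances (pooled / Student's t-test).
Student's two-sample t-test (equal variances):
H₀: μ₁ = μ₂
H₁: μ₁ ≠ μ₂
df = n₁ + n₂ - 2 = 60
Pooled variance s_p² = [(n₁-1)s₁² + (n₂-1)s₂²] / (n₁ + n₂ - 2) = [(28)(10.85²) + (32)(11.00²)] / 60 = 119.4705
SE = √(s_p²(1/n₁ + 1/n₂)) = √(119.4705 × (1/29 + 1/33)) = 2.7821
t = (x̄₁ - x̄₂) / SE = (58.12 - 54.68) / 2.7821 = 3.44 / 2.7821 = 1.236
p-value = 0.2211

Since p-value > α = 0.01, we fail to reject H₀.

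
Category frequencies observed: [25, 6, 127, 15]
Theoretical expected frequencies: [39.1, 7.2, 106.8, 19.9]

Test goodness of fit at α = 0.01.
Chi-square goodness of fit test:
H₀: observed counts match expected distribution
H₁: observed counts differ from expected distribution
df = k - 1 = 3
χ² = Σ(O - E)²/E
   = (25 - 39.1)²/39.1 + (6 - 7.2)²/7.2 + (127 - 106.8)²/106.8 + (15 - 19.9)²/19.9
   = 5.085 + 0.200 + 3.821 + 1.207
   = 10.31
p-value = 0.0161

Since p-value > α = 0.01, we fail to reject H₀.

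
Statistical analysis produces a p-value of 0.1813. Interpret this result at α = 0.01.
Since p = 0.1813 > α = 0.01, fail to reject H₀.
There is insufficient evidence to reject the null hypothesis; the result is not statistically significant at the 0.01 level.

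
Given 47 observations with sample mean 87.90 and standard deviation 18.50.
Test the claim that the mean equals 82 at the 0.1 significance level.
One-sample t-test:
H₀: μ = 82
H₁: μ ≠ 82
df = n - 1 = 46
t = (x̄ - μ₀) / (s/√n) = (87.90 - 82) / (18.50/√47) = 2.186
p-value = 0.0339

Since p-value < α = 0.1, we reject H₀.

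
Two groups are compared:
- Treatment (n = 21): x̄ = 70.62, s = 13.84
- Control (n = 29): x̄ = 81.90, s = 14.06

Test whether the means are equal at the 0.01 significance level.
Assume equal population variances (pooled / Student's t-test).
Student's two-sample t-test (equal variances):
H₀: μ₁ = μ₂
H₁: μ₁ ≠ μ₂
df = n₁ + n₂ - 2 = 48
Pooled variance s_p² = [(n₁-1)s₁² + (n₂-1)s₂²] / (n₁ + n₂ - 2) = [(20)(13.84²) + (28)(14.06²)] / 48 = 195.1261
SE = √(s_p²(1/n₁ + 1/n₂)) = √(195.1261 × (1/21 + 1/29)) = 4.0025
t = (x̄₁ - x̄₂) / SE = (70.62 - 81.90) / 4.0025 = -11.28 / 4.0025 = -2.818
p-value = 0.0070

Since p-value < α = 0.01, we reject H₀.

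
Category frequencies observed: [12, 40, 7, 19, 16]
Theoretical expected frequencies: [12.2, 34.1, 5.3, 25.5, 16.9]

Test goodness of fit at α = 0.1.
Chi-square goodness of fit test:
H₀: observed counts match expected distribution
H₁: observed counts differ from expected distribution
df = k - 1 = 4
χ² = Σ(O - E)²/E
   = (12 - 12.2)²/12.2 + (40 - 34.1)²/34.1 + (7 - 5.3)²/5.3 + (19 - 25.5)²/25.5 + (16 - 16.9)²/16.9
   = 0.003 + 1.021 + 0.545 + 1.657 + 0.048
   = 3.27
p-value = 0.5130

Since p-value > α = 0.1, we fail to reject H₀.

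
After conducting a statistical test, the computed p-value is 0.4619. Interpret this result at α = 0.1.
Since p = 0.4619 > α = 0.1, fail to reject H₀.
There is insufficient evidence to reject the null hypothesis; the result is not statistically significant at the 0.1 level.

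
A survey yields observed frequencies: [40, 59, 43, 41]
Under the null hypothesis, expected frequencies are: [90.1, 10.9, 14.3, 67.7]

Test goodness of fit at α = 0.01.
Chi-square goodness of fit test:
H₀: observed counts match expected distribution
H₁: observed counts differ from expected distribution
df = k - 1 = 3
χ² = Σ(O - E)²/E
   = (40 - 90.1)²/90.1 + (59 - 10.9)²/10.9 + (43 - 14.3)²/14.3 + (41 - 67.7)²/67.7
   = 27.858 + 212.258 + 57.601 + 10.530
   = 308.25
p-value < 0.0001

Since p-value < α = 0.01, we reject H₀.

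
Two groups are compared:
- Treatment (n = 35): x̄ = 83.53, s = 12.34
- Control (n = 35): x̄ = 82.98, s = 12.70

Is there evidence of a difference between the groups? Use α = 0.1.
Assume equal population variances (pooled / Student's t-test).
Student's two-sample t-test (equal variances):
H₀: μ₁ = μ₂
H₁: μ₁ ≠ μ₂
df = n₁ + n₂ - 2 = 68
Pooled variance s_p² = [(n₁-1)s₁² + (n₂-1)s₂²] / (n₁ + n₂ - 2) = [(34)(12.34²) + (34)(12.70²)] / 68 = 156.7828
SE = √(s_p²(1/n₁ + 1/n₂)) = √(156.7828 × (1/35 + 1/35)) = 2.9932
t = (x̄₁ - x̄₂) / SE = (83.53 - 82.98) / 2.9932 = 0.55 / 2.9932 = 0.184
p-value = 0.8548

Since p-value > α = 0.1, we fail to reject H₀.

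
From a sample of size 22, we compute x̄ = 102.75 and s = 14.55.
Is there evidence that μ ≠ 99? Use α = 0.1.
One-sample t-test:
H₀: μ = 99
H₁: μ ≠ 99
df = n - 1 = 21
t = (x̄ - μ₀) / (s/√n) = (102.75 - 99) / (14.55/√22) = 1.209
p-value = 0.2401

Since p-value > α = 0.1, we fail to reject H₀.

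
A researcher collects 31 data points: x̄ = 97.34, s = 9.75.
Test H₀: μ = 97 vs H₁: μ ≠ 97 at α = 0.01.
One-sample t-test:
H₀: μ = 97
H₁: μ ≠ 97
df = n - 1 = 30
t = (x̄ - μ₀) / (s/√n) = (97.34 - 97) / (9.75/√31) = 0.194
p-value = 0.8474

Since p-value > α = 0.01, we fail to reject H₀.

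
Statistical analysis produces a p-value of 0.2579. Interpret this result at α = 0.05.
Since p = 0.2579 > α = 0.05, fail to reject H₀.
There is insufficient evidence to reject the null hypothesis; the result is not statistically significant at the 0.05 level.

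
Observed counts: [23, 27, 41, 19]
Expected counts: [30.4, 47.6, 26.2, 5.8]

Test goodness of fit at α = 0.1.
Chi-square goodness of fit test:
H₀: observed counts match expected distribution
H₁: observed counts differ from expected distribution
df = k - 1 = 3
χ² = Σ(O - E)²/E
   = (23 - 30.4)²/30.4 + (27 - 47.6)²/47.6 + (41 - 26.2)²/26.2 + (19 - 5.8)²/5.8
   = 1.801 + 8.915 + 8.360 + 30.041
   = 49.12
p-value < 0.0001

Since p-value < α = 0.1, we reject H₀.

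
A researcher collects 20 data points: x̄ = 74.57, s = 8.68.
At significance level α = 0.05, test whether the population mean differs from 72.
One-sample t-test:
H₀: μ = 72
H₁: μ ≠ 72
df = n - 1 = 19
t = (x̄ - μ₀) / (s/√n) = (74.57 - 72) / (8.68/√20) = 1.324
p-value = 0.2012

Since p-value > α = 0.05, we fail to reject H₀.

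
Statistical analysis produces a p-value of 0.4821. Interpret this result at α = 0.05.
Since p = 0.4821 > α = 0.05, fail to reject H₀.
There is insufficient evidence to reject the null hypothesis; the result is not statistically significant at the 0.05 level.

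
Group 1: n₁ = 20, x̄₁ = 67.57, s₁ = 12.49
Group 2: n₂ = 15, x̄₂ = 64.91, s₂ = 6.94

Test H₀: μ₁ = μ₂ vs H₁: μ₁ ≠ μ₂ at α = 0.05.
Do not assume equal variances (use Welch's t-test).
Welch's two-sample t-test:
H₀: μ₁ = μ₂
H₁: μ₁ ≠ μ₂
s₁²/n₁ = 12.49²/20 = 7.8000,  s₂²/n₂ = 6.94²/15 = 3.2109
SE = √(s₁²/n₁ + s₂²/n₂) = √(7.8000 + 3.2109) = 3.3183
df (Welch-Satterthwaite) = (s₁²/n₁ + s₂²/n₂)² / [(s₁²/n₁)²/(n₁-1) + (s₂²/n₂)²/(n₂-1)] ≈ 30.78
t = (x̄₁ - x̄₂) / SE = (67.57 - 64.91) / 3.3183 = 2.66 / 3.3183 = 0.802
p-value = 0.4289

Since p-value > α = 0.05, we fail to reject H₀.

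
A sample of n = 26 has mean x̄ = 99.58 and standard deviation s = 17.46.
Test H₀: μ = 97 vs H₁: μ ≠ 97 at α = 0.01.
One-sample t-test:
H₀: μ = 97
H₁: μ ≠ 97
df = n - 1 = 25
t = (x̄ - μ₀) / (s/√n) = (99.58 - 97) / (17.46/√26) = 0.753
p-value = 0.4582

Since p-value > α = 0.01, we fail to reject H₀.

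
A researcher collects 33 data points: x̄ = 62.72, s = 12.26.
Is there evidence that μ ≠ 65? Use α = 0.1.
One-sample t-test:
H₀: μ = 65
H₁: μ ≠ 65
df = n - 1 = 32
t = (x̄ - μ₀) / (s/√n) = (62.72 - 65) / (12.26/√33) = -1.068
p-value = 0.2934

Since p-value > α = 0.1, we fail to reject H₀.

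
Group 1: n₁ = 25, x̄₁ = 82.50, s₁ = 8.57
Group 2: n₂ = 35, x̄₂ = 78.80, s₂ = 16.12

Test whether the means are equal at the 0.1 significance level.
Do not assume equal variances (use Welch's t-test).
Welch's two-sample t-test:
H₀: μ₁ = μ₂
H₁: μ₁ ≠ μ₂
s₁²/n₁ = 8.57²/25 = 2.9378,  s₂²/n₂ = 16.12²/35 = 7.4244
SE = √(s₁²/n₁ + s₂²/n₂) = √(2.9378 + 7.4244) = 3.2190
df (Welch-Satterthwaite) = (s₁²/n₁ + s₂²/n₂)² / [(s₁²/n₁)²/(n₁-1) + (s₂²/n₂)²/(n₂-1)] ≈ 54.21
t = (x̄₁ - x̄₂) / SE = (82.50 - 78.80) / 3.2190 = 3.70 / 3.2190 = 1.149
p-value = 0.2554

Since p-value > α = 0.1, we fail to reject H₀.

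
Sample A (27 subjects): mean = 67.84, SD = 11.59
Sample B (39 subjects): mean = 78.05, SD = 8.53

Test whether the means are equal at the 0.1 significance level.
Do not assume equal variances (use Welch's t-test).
Welch's two-sample t-test:
H₀: μ₁ = μ₂
H₁: μ₁ ≠ μ₂
s₁²/n₁ = 11.59²/27 = 4.9751,  s₂²/n₂ = 8.53²/39 = 1.8657
SE = √(s₁²/n₁ + s₂²/n₂) = √(4.9751 + 1.8657) = 2.6155
df (Welch-Satterthwaite) = (s₁²/n₁ + s₂²/n₂)² / [(s₁²/n₁)²/(n₁-1) + (s₂²/n₂)²/(n₂-1)] ≈ 44.84
t = (x̄₁ - x̄₂) / SE = (67.84 - 78.05) / 2.6155 = -10.21 / 2.6155 = -3.904
p-value = 0.0003

Since p-value < α = 0.1, we reject H₀.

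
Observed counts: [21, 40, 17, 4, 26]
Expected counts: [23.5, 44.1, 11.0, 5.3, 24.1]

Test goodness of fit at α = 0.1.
Chi-square goodness of fit test:
H₀: observed counts match expected distribution
H₁: observed counts differ from expected distribution
df = k - 1 = 4
χ² = Σ(O - E)²/E
   = (21 - 23.5)²/23.5 + (40 - 44.1)²/44.1 + (17 - 11.0)²/11.0 + (4 - 5.3)²/5.3 + (26 - 24.1)²/24.1
   = 0.266 + 0.381 + 3.273 + 0.319 + 0.150
   = 4.39
p-value = 0.3560

Since p-value > α = 0.1, we fail to reject H₀.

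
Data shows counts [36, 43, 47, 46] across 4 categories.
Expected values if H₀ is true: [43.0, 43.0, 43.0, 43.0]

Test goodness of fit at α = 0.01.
Chi-square goodness of fit test:
H₀: observed counts match expected distribution
H₁: observed counts differ from expected distribution
df = k - 1 = 3
χ² = Σ(O - E)²/E
   = (36 - 43.0)²/43.0 + (43 - 43.0)²/43.0 + (47 - 43.0)²/43.0 + (46 - 43.0)²/43.0
   = 1.140 + 0.000 + 0.372 + 0.209
   = 1.72
p-value = 0.6323

Since p-value > α = 0.01, we fail to reject H₀.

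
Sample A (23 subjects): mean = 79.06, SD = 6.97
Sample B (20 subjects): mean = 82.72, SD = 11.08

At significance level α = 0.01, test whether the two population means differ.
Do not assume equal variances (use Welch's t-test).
Welch's two-sample t-test:
H₀: μ₁ = μ₂
H₁: μ₁ ≠ μ₂
s₁²/n₁ = 6.97²/23 = 2.1122,  s₂²/n₂ = 11.08²/20 = 6.1383
SE = √(s₁²/n₁ + s₂²/n₂) = √(2.1122 + 6.1383) = 2.8724
df (Welch-Satterthwaite) = (s₁²/n₁ + s₂²/n₂)² / [(s₁²/n₁)²/(n₁-1) + (s₂²/n₂)²/(n₂-1)] ≈ 31.14
t = (x̄₁ - x̄₂) / SE = (79.06 - 82.72) / 2.8724 = -3.66 / 2.8724 = -1.274
p-value = 0.2120

Since p-value > α = 0.01, we fail to reject H₀.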